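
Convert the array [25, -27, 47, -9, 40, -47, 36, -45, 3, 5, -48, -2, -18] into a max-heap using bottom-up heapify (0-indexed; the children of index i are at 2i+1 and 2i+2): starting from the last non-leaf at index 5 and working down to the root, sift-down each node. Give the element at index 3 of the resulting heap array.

3

sift down from index 5:
  -47 vs larger child -2 at index 11, swap → [25, -27, 47, -9, 40, -2, 36, -45, 3, 5, -48, -47, -18]
sift down from index 4: already satisfies heap property
sift down from index 3:
  -9 vs larger child 3 at index 8, swap → [25, -27, 47, 3, 40, -2, 36, -45, -9, 5, -48, -47, -18]
sift down from index 2: already satisfies heap property
sift down from index 1:
  -27 vs larger child 40 at index 4, swap → [25, 40, 47, 3, -27, -2, 36, -45, -9, 5, -48, -47, -18]
  -27 vs larger child 5 at index 9, swap → [25, 40, 47, 3, 5, -2, 36, -45, -9, -27, -48, -47, -18]
sift down from index 0:
  25 vs larger child 47 at index 2, swap → [47, 40, 25, 3, 5, -2, 36, -45, -9, -27, -48, -47, -18]
  25 vs larger child 36 at index 6, swap → [47, 40, 36, 3, 5, -2, 25, -45, -9, -27, -48, -47, -18]
resulting array: [47, 40, 36, 3, 5, -2, 25, -45, -9, -27, -48, -47, -18]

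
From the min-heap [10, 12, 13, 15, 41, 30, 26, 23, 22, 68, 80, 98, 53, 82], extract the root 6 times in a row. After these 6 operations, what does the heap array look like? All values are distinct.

extract-min #1 returns 10:
  remove root 10; move last element 82 to root → [82, 12, 13, 15, 41, 30, 26, 23, 22, 68, 80, 98, 53]
  82 vs smaller child 12 at index 1, swap → [12, 82, 13, 15, 41, 30, 26, 23, 22, 68, 80, 98, 53]
  82 vs smaller child 15 at index 3, swap → [12, 15, 13, 82, 41, 30, 26, 23, 22, 68, 80, 98, 53]
  82 vs smaller child 22 at index 8, swap → [12, 15, 13, 22, 41, 30, 26, 23, 82, 68, 80, 98, 53]
extract-min #2 returns 12:
  remove root 12; move last element 53 to root → [53, 15, 13, 22, 41, 30, 26, 23, 82, 68, 80, 98]
  53 vs smaller child 13 at index 2, swap → [13, 15, 53, 22, 41, 30, 26, 23, 82, 68, 80, 98]
  53 vs smaller child 26 at index 6, swap → [13, 15, 26, 22, 41, 30, 53, 23, 82, 68, 80, 98]
extract-min #3 returns 13:
  remove root 13; move last element 98 to root → [98, 15, 26, 22, 41, 30, 53, 23, 82, 68, 80]
  98 vs smaller child 15 at index 1, swap → [15, 98, 26, 22, 41, 30, 53, 23, 82, 68, 80]
  98 vs smaller child 22 at index 3, swap → [15, 22, 26, 98, 41, 30, 53, 23, 82, 68, 80]
  98 vs smaller child 23 at index 7, swap → [15, 22, 26, 23, 41, 30, 53, 98, 82, 68, 80]
extract-min #4 returns 15:
  remove root 15; move last element 80 to root → [80, 22, 26, 23, 41, 30, 53, 98, 82, 68]
  80 vs smaller child 22 at index 1, swap → [22, 80, 26, 23, 41, 30, 53, 98, 82, 68]
  80 vs smaller child 23 at index 3, swap → [22, 23, 26, 80, 41, 30, 53, 98, 82, 68]
extract-min #5 returns 22:
  remove root 22; move last element 68 to root → [68, 23, 26, 80, 41, 30, 53, 98, 82]
  68 vs smaller child 23 at index 1, swap → [23, 68, 26, 80, 41, 30, 53, 98, 82]
  68 vs smaller child 41 at index 4, swap → [23, 41, 26, 80, 68, 30, 53, 98, 82]
extract-min #6 returns 23:
  remove root 23; move last element 82 to root → [82, 41, 26, 80, 68, 30, 53, 98]
  82 vs smaller child 26 at index 2, swap → [26, 41, 82, 80, 68, 30, 53, 98]
  82 vs smaller child 30 at index 5, swap → [26, 41, 30, 80, 68, 82, 53, 98]

[26, 41, 30, 80, 68, 82, 53, 98]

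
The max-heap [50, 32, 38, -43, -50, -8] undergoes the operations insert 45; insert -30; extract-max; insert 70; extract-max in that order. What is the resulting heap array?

insert 45:
  append 45 at index 6 → [50, 32, 38, -43, -50, -8, 45]
  45 > parent 38 at index 2, swap → [50, 32, 45, -43, -50, -8, 38]
insert -30:
  append -30 at index 7 → [50, 32, 45, -43, -50, -8, 38, -30]
  -30 > parent -43 at index 3, swap → [50, 32, 45, -30, -50, -8, 38, -43]
extract-max → returns 50:
  remove root 50; move last element -43 to root → [-43, 32, 45, -30, -50, -8, 38]
  -43 vs larger child 45 at index 2, swap → [45, 32, -43, -30, -50, -8, 38]
  -43 vs larger child 38 at index 6, swap → [45, 32, 38, -30, -50, -8, -43]
insert 70:
  append 70 at index 7 → [45, 32, 38, -30, -50, -8, -43, 70]
  70 > parent -30 at index 3, swap → [45, 32, 38, 70, -50, -8, -43, -30]
  70 > parent 32 at index 1, swap → [45, 70, 38, 32, -50, -8, -43, -30]
  70 > parent 45 at index 0, swap → [70, 45, 38, 32, -50, -8, -43, -30]
extract-max → returns 70:
  remove root 70; move last element -30 to root → [-30, 45, 38, 32, -50, -8, -43]
  -30 vs larger child 45 at index 1, swap → [45, -30, 38, 32, -50, -8, -43]
  -30 vs larger child 32 at index 3, swap → [45, 32, 38, -30, -50, -8, -43]

[45, 32, 38, -30, -50, -8, -43]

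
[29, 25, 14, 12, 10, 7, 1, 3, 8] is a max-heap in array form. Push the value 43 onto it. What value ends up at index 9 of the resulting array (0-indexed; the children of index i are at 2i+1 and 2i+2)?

append 43 at index 9 → [29, 25, 14, 12, 10, 7, 1, 3, 8, 43]
43 > parent 10 at index 4, swap → [29, 25, 14, 12, 43, 7, 1, 3, 8, 10]
43 > parent 25 at index 1, swap → [29, 43, 14, 12, 25, 7, 1, 3, 8, 10]
43 > parent 29 at index 0, swap → [43, 29, 14, 12, 25, 7, 1, 3, 8, 10]
resulting array: [43, 29, 14, 12, 25, 7, 1, 3, 8, 10]

10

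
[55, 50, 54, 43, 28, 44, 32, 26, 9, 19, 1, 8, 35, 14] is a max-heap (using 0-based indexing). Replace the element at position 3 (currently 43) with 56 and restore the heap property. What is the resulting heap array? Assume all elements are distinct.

set index 3 from 43 to 56 → [55, 50, 54, 56, 28, 44, 32, 26, 9, 19, 1, 8, 35, 14]
56 > parent 50 at index 1, swap → [55, 56, 54, 50, 28, 44, 32, 26, 9, 19, 1, 8, 35, 14]
56 > parent 55 at index 0, swap → [56, 55, 54, 50, 28, 44, 32, 26, 9, 19, 1, 8, 35, 14]

[56, 55, 54, 50, 28, 44, 32, 26, 9, 19, 1, 8, 35, 14]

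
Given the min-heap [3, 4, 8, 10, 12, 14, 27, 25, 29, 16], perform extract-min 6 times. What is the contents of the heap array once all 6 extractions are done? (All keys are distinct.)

[16, 25, 29, 27]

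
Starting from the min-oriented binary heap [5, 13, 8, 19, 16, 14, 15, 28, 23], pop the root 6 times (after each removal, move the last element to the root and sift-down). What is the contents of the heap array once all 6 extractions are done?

extract-min #1 returns 5:
  remove root 5; move last element 23 to root → [23, 13, 8, 19, 16, 14, 15, 28]
  23 vs smaller child 8 at index 2, swap → [8, 13, 23, 19, 16, 14, 15, 28]
  23 vs smaller child 14 at index 5, swap → [8, 13, 14, 19, 16, 23, 15, 28]
extract-min #2 returns 8:
  remove root 8; move last element 28 to root → [28, 13, 14, 19, 16, 23, 15]
  28 vs smaller child 13 at index 1, swap → [13, 28, 14, 19, 16, 23, 15]
  28 vs smaller child 16 at index 4, swap → [13, 16, 14, 19, 28, 23, 15]
extract-min #3 returns 13:
  remove root 13; move last element 15 to root → [15, 16, 14, 19, 28, 23]
  15 vs smaller child 14 at index 2, swap → [14, 16, 15, 19, 28, 23]
extract-min #4 returns 14:
  remove root 14; move last element 23 to root → [23, 16, 15, 19, 28]
  23 vs smaller child 15 at index 2, swap → [15, 16, 23, 19, 28]
extract-min #5 returns 15:
  remove root 15; move last element 28 to root → [28, 16, 23, 19]
  28 vs smaller child 16 at index 1, swap → [16, 28, 23, 19]
  28 vs only child 19 at index 3, swap → [16, 19, 23, 28]
extract-min #6 returns 16:
  remove root 16; move last element 28 to root → [28, 19, 23]
  28 vs smaller child 19 at index 1, swap → [19, 28, 23]

[19, 28, 23]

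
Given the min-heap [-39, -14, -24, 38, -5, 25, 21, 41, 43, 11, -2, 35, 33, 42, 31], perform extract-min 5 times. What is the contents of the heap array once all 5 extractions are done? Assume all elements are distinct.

[11, 33, 21, 38, 35, 25, 31, 41, 43, 42]

extract-min #1 returns -39:
  remove root -39; move last element 31 to root → [31, -14, -24, 38, -5, 25, 21, 41, 43, 11, -2, 35, 33, 42]
  31 vs smaller child -24 at index 2, swap → [-24, -14, 31, 38, -5, 25, 21, 41, 43, 11, -2, 35, 33, 42]
  31 vs smaller child 21 at index 6, swap → [-24, -14, 21, 38, -5, 25, 31, 41, 43, 11, -2, 35, 33, 42]
extract-min #2 returns -24:
  remove root -24; move last element 42 to root → [42, -14, 21, 38, -5, 25, 31, 41, 43, 11, -2, 35, 33]
  42 vs smaller child -14 at index 1, swap → [-14, 42, 21, 38, -5, 25, 31, 41, 43, 11, -2, 35, 33]
  42 vs smaller child -5 at index 4, swap → [-14, -5, 21, 38, 42, 25, 31, 41, 43, 11, -2, 35, 33]
  42 vs smaller child -2 at index 10, swap → [-14, -5, 21, 38, -2, 25, 31, 41, 43, 11, 42, 35, 33]
extract-min #3 returns -14:
  remove root -14; move last element 33 to root → [33, -5, 21, 38, -2, 25, 31, 41, 43, 11, 42, 35]
  33 vs smaller child -5 at index 1, swap → [-5, 33, 21, 38, -2, 25, 31, 41, 43, 11, 42, 35]
  33 vs smaller child -2 at index 4, swap → [-5, -2, 21, 38, 33, 25, 31, 41, 43, 11, 42, 35]
  33 vs smaller child 11 at index 9, swap → [-5, -2, 21, 38, 11, 25, 31, 41, 43, 33, 42, 35]
extract-min #4 returns -5:
  remove root -5; move last element 35 to root → [35, -2, 21, 38, 11, 25, 31, 41, 43, 33, 42]
  35 vs smaller child -2 at index 1, swap → [-2, 35, 21, 38, 11, 25, 31, 41, 43, 33, 42]
  35 vs smaller child 11 at index 4, swap → [-2, 11, 21, 38, 35, 25, 31, 41, 43, 33, 42]
  35 vs smaller child 33 at index 9, swap → [-2, 11, 21, 38, 33, 25, 31, 41, 43, 35, 42]
extract-min #5 returns -2:
  remove root -2; move last element 42 to root → [42, 11, 21, 38, 33, 25, 31, 41, 43, 35]
  42 vs smaller child 11 at index 1, swap → [11, 42, 21, 38, 33, 25, 31, 41, 43, 35]
  42 vs smaller child 33 at index 4, swap → [11, 33, 21, 38, 42, 25, 31, 41, 43, 35]
  42 vs only child 35 at index 9, swap → [11, 33, 21, 38, 35, 25, 31, 41, 43, 42]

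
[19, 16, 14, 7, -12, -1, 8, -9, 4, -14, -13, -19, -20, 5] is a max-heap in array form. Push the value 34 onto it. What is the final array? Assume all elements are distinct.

[34, 16, 19, 7, -12, -1, 14, -9, 4, -14, -13, -19, -20, 5, 8]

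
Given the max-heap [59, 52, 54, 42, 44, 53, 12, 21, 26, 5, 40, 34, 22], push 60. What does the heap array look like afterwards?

append 60 at index 13 → [59, 52, 54, 42, 44, 53, 12, 21, 26, 5, 40, 34, 22, 60]
60 > parent 12 at index 6, swap → [59, 52, 54, 42, 44, 53, 60, 21, 26, 5, 40, 34, 22, 12]
60 > parent 54 at index 2, swap → [59, 52, 60, 42, 44, 53, 54, 21, 26, 5, 40, 34, 22, 12]
60 > parent 59 at index 0, swap → [60, 52, 59, 42, 44, 53, 54, 21, 26, 5, 40, 34, 22, 12]

[60, 52, 59, 42, 44, 53, 54, 21, 26, 5, 40, 34, 22, 12]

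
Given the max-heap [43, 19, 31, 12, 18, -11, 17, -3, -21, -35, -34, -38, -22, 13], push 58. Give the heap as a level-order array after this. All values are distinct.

append 58 at index 14 → [43, 19, 31, 12, 18, -11, 17, -3, -21, -35, -34, -38, -22, 13, 58]
58 > parent 17 at index 6, swap → [43, 19, 31, 12, 18, -11, 58, -3, -21, -35, -34, -38, -22, 13, 17]
58 > parent 31 at index 2, swap → [43, 19, 58, 12, 18, -11, 31, -3, -21, -35, -34, -38, -22, 13, 17]
58 > parent 43 at index 0, swap → [58, 19, 43, 12, 18, -11, 31, -3, -21, -35, -34, -38, -22, 13, 17]

[58, 19, 43, 12, 18, -11, 31, -3, -21, -35, -34, -38, -22, 13, 17]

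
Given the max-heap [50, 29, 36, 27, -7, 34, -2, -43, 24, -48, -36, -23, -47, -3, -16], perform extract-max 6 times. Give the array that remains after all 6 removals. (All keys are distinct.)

extract-max #1 returns 50:
  remove root 50; move last element -16 to root → [-16, 29, 36, 27, -7, 34, -2, -43, 24, -48, -36, -23, -47, -3]
  -16 vs larger child 36 at index 2, swap → [36, 29, -16, 27, -7, 34, -2, -43, 24, -48, -36, -23, -47, -3]
  -16 vs larger child 34 at index 5, swap → [36, 29, 34, 27, -7, -16, -2, -43, 24, -48, -36, -23, -47, -3]
extract-max #2 returns 36:
  remove root 36; move last element -3 to root → [-3, 29, 34, 27, -7, -16, -2, -43, 24, -48, -36, -23, -47]
  -3 vs larger child 34 at index 2, swap → [34, 29, -3, 27, -7, -16, -2, -43, 24, -48, -36, -23, -47]
  -3 vs larger child -2 at index 6, swap → [34, 29, -2, 27, -7, -16, -3, -43, 24, -48, -36, -23, -47]
extract-max #3 returns 34:
  remove root 34; move last element -47 to root → [-47, 29, -2, 27, -7, -16, -3, -43, 24, -48, -36, -23]
  -47 vs larger child 29 at index 1, swap → [29, -47, -2, 27, -7, -16, -3, -43, 24, -48, -36, -23]
  -47 vs larger child 27 at index 3, swap → [29, 27, -2, -47, -7, -16, -3, -43, 24, -48, -36, -23]
  -47 vs larger child 24 at index 8, swap → [29, 27, -2, 24, -7, -16, -3, -43, -47, -48, -36, -23]
extract-max #4 returns 29:
  remove root 29; move last element -23 to root → [-23, 27, -2, 24, -7, -16, -3, -43, -47, -48, -36]
  -23 vs larger child 27 at index 1, swap → [27, -23, -2, 24, -7, -16, -3, -43, -47, -48, -36]
  -23 vs larger child 24 at index 3, swap → [27, 24, -2, -23, -7, -16, -3, -43, -47, -48, -36]
extract-max #5 returns 27:
  remove root 27; move last element -36 to root → [-36, 24, -2, -23, -7, -16, -3, -43, -47, -48]
  -36 vs larger child 24 at index 1, swap → [24, -36, -2, -23, -7, -16, -3, -43, -47, -48]
  -36 vs larger child -7 at index 4, swap → [24, -7, -2, -23, -36, -16, -3, -43, -47, -48]
extract-max #6 returns 24:
  remove root 24; move last element -48 to root → [-48, -7, -2, -23, -36, -16, -3, -43, -47]
  -48 vs larger child -2 at index 2, swap → [-2, -7, -48, -23, -36, -16, -3, -43, -47]
  -48 vs larger child -3 at index 6, swap → [-2, -7, -3, -23, -36, -16, -48, -43, -47]

[-2, -7, -3, -23, -36, -16, -48, -43, -47]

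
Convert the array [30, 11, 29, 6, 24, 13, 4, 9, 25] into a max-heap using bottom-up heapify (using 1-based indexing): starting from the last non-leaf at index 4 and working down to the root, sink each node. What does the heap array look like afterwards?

sift down from index 4:
  6 vs larger child 25 at index 9, swap → [30, 11, 29, 25, 24, 13, 4, 9, 6]
sift down from index 3: already satisfies heap property
sift down from index 2:
  11 vs larger child 25 at index 4, swap → [30, 25, 29, 11, 24, 13, 4, 9, 6]
sift down from index 1: already satisfies heap property

[30, 25, 29, 11, 24, 13, 4, 9, 6]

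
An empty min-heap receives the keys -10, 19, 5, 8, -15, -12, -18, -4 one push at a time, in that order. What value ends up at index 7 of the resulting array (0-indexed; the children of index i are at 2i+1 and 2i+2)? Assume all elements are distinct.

19

Insert -10:
  append -10 at index 0 → [-10] (no swap needed)
Insert 19:
  append 19 at index 1 → [-10, 19] (no swap needed)
Insert 5:
  append 5 at index 2 → [-10, 19, 5] (no swap needed)
Insert 8:
  append 8 at index 3 → [-10, 19, 5, 8]
  8 < parent 19 at index 1, swap → [-10, 8, 5, 19]
Insert -15:
  append -15 at index 4 → [-10, 8, 5, 19, -15]
  -15 < parent 8 at index 1, swap → [-10, -15, 5, 19, 8]
  -15 < parent -10 at index 0, swap → [-15, -10, 5, 19, 8]
Insert -12:
  append -12 at index 5 → [-15, -10, 5, 19, 8, -12]
  -12 < parent 5 at index 2, swap → [-15, -10, -12, 19, 8, 5]
Insert -18:
  append -18 at index 6 → [-15, -10, -12, 19, 8, 5, -18]
  -18 < parent -12 at index 2, swap → [-15, -10, -18, 19, 8, 5, -12]
  -18 < parent -15 at index 0, swap → [-18, -10, -15, 19, 8, 5, -12]
Insert -4:
  append -4 at index 7 → [-18, -10, -15, 19, 8, 5, -12, -4]
  -4 < parent 19 at index 3, swap → [-18, -10, -15, -4, 8, 5, -12, 19]
resulting array: [-18, -10, -15, -4, 8, 5, -12, 19]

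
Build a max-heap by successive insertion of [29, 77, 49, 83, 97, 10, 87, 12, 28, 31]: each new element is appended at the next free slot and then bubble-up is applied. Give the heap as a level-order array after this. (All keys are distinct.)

Insert 29:
  append 29 at index 0 → [29] (no swap needed)
Insert 77:
  append 77 at index 1 → [29, 77]
  77 > parent 29 at index 0, swap → [77, 29]
Insert 49:
  append 49 at index 2 → [77, 29, 49] (no swap needed)
Insert 83:
  append 83 at index 3 → [77, 29, 49, 83]
  83 > parent 29 at index 1, swap → [77, 83, 49, 29]
  83 > parent 77 at index 0, swap → [83, 77, 49, 29]
Insert 97:
  append 97 at index 4 → [83, 77, 49, 29, 97]
  97 > parent 77 at index 1, swap → [83, 97, 49, 29, 77]
  97 > parent 83 at index 0, swap → [97, 83, 49, 29, 77]
Insert 10:
  append 10 at index 5 → [97, 83, 49, 29, 77, 10] (no swap needed)
Insert 87:
  append 87 at index 6 → [97, 83, 49, 29, 77, 10, 87]
  87 > parent 49 at index 2, swap → [97, 83, 87, 29, 77, 10, 49]
Insert 12:
  append 12 at index 7 → [97, 83, 87, 29, 77, 10, 49, 12] (no swap needed)
Insert 28:
  append 28 at index 8 → [97, 83, 87, 29, 77, 10, 49, 12, 28] (no swap needed)
Insert 31:
  append 31 at index 9 → [97, 83, 87, 29, 77, 10, 49, 12, 28, 31] (no swap needed)

[97, 83, 87, 29, 77, 10, 49, 12, 28, 31]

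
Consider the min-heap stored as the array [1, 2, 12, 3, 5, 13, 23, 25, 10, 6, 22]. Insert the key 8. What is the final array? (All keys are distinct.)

append 8 at index 11 → [1, 2, 12, 3, 5, 13, 23, 25, 10, 6, 22, 8]
8 < parent 13 at index 5, swap → [1, 2, 12, 3, 5, 8, 23, 25, 10, 6, 22, 13]
8 < parent 12 at index 2, swap → [1, 2, 8, 3, 5, 12, 23, 25, 10, 6, 22, 13]

[1, 2, 8, 3, 5, 12, 23, 25, 10, 6, 22, 13]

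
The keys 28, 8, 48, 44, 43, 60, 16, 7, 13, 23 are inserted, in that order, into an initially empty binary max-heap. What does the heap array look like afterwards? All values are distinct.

[60, 44, 48, 13, 43, 28, 16, 7, 8, 23]

Insert 28:
  append 28 at index 0 → [28] (no swap needed)
Insert 8:
  append 8 at index 1 → [28, 8] (no swap needed)
Insert 48:
  append 48 at index 2 → [28, 8, 48]
  48 > parent 28 at index 0, swap → [48, 8, 28]
Insert 44:
  append 44 at index 3 → [48, 8, 28, 44]
  44 > parent 8 at index 1, swap → [48, 44, 28, 8]
Insert 43:
  append 43 at index 4 → [48, 44, 28, 8, 43] (no swap needed)
Insert 60:
  append 60 at index 5 → [48, 44, 28, 8, 43, 60]
  60 > parent 28 at index 2, swap → [48, 44, 60, 8, 43, 28]
  60 > parent 48 at index 0, swap → [60, 44, 48, 8, 43, 28]
Insert 16:
  append 16 at index 6 → [60, 44, 48, 8, 43, 28, 16] (no swap needed)
Insert 7:
  append 7 at index 7 → [60, 44, 48, 8, 43, 28, 16, 7] (no swap needed)
Insert 13:
  append 13 at index 8 → [60, 44, 48, 8, 43, 28, 16, 7, 13]
  13 > parent 8 at index 3, swap → [60, 44, 48, 13, 43, 28, 16, 7, 8]
Insert 23:
  append 23 at index 9 → [60, 44, 48, 13, 43, 28, 16, 7, 8, 23] (no swap needed)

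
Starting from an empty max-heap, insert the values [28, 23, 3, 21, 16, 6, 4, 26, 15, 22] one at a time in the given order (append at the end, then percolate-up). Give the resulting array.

Insert 28:
  append 28 at index 0 → [28] (no swap needed)
Insert 23:
  append 23 at index 1 → [28, 23] (no swap needed)
Insert 3:
  append 3 at index 2 → [28, 23, 3] (no swap needed)
Insert 21:
  append 21 at index 3 → [28, 23, 3, 21] (no swap needed)
Insert 16:
  append 16 at index 4 → [28, 23, 3, 21, 16] (no swap needed)
Insert 6:
  append 6 at index 5 → [28, 23, 3, 21, 16, 6]
  6 > parent 3 at index 2, swap → [28, 23, 6, 21, 16, 3]
Insert 4:
  append 4 at index 6 → [28, 23, 6, 21, 16, 3, 4] (no swap needed)
Insert 26:
  append 26 at index 7 → [28, 23, 6, 21, 16, 3, 4, 26]
  26 > parent 21 at index 3, swap → [28, 23, 6, 26, 16, 3, 4, 21]
  26 > parent 23 at index 1, swap → [28, 26, 6, 23, 16, 3, 4, 21]
Insert 15:
  append 15 at index 8 → [28, 26, 6, 23, 16, 3, 4, 21, 15] (no swap needed)
Insert 22:
  append 22 at index 9 → [28, 26, 6, 23, 16, 3, 4, 21, 15, 22]
  22 > parent 16 at index 4, swap → [28, 26, 6, 23, 22, 3, 4, 21, 15, 16]

[28, 26, 6, 23, 22, 3, 4, 21, 15, 16]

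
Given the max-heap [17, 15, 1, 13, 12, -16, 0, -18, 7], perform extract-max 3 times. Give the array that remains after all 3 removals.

extract-max #1 returns 17:
  remove root 17; move last element 7 to root → [7, 15, 1, 13, 12, -16, 0, -18]
  7 vs larger child 15 at index 1, swap → [15, 7, 1, 13, 12, -16, 0, -18]
  7 vs larger child 13 at index 3, swap → [15, 13, 1, 7, 12, -16, 0, -18]
extract-max #2 returns 15:
  remove root 15; move last element -18 to root → [-18, 13, 1, 7, 12, -16, 0]
  -18 vs larger child 13 at index 1, swap → [13, -18, 1, 7, 12, -16, 0]
  -18 vs larger child 12 at index 4, swap → [13, 12, 1, 7, -18, -16, 0]
extract-max #3 returns 13:
  remove root 13; move last element 0 to root → [0, 12, 1, 7, -18, -16]
  0 vs larger child 12 at index 1, swap → [12, 0, 1, 7, -18, -16]
  0 vs larger child 7 at index 3, swap → [12, 7, 1, 0, -18, -16]

[12, 7, 1, 0, -18, -16]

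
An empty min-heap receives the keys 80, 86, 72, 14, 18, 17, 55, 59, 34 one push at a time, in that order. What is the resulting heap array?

Insert 80:
  append 80 at index 0 → [80] (no swap needed)
Insert 86:
  append 86 at index 1 → [80, 86] (no swap needed)
Insert 72:
  append 72 at index 2 → [80, 86, 72]
  72 < parent 80 at index 0, swap → [72, 86, 80]
Insert 14:
  append 14 at index 3 → [72, 86, 80, 14]
  14 < parent 86 at index 1, swap → [72, 14, 80, 86]
  14 < parent 72 at index 0, swap → [14, 72, 80, 86]
Insert 18:
  append 18 at index 4 → [14, 72, 80, 86, 18]
  18 < parent 72 at index 1, swap → [14, 18, 80, 86, 72]
Insert 17:
  append 17 at index 5 → [14, 18, 80, 86, 72, 17]
  17 < parent 80 at index 2, swap → [14, 18, 17, 86, 72, 80]
Insert 55:
  append 55 at index 6 → [14, 18, 17, 86, 72, 80, 55] (no swap needed)
Insert 59:
  append 59 at index 7 → [14, 18, 17, 86, 72, 80, 55, 59]
  59 < parent 86 at index 3, swap → [14, 18, 17, 59, 72, 80, 55, 86]
Insert 34:
  append 34 at index 8 → [14, 18, 17, 59, 72, 80, 55, 86, 34]
  34 < parent 59 at index 3, swap → [14, 18, 17, 34, 72, 80, 55, 86, 59]

[14, 18, 17, 34, 72, 80, 55, 86, 59]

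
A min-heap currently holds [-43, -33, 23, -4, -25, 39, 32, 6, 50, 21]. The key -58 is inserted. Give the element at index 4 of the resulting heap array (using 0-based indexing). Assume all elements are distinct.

-33

append -58 at index 10 → [-43, -33, 23, -4, -25, 39, 32, 6, 50, 21, -58]
-58 < parent -25 at index 4, swap → [-43, -33, 23, -4, -58, 39, 32, 6, 50, 21, -25]
-58 < parent -33 at index 1, swap → [-43, -58, 23, -4, -33, 39, 32, 6, 50, 21, -25]
-58 < parent -43 at index 0, swap → [-58, -43, 23, -4, -33, 39, 32, 6, 50, 21, -25]
resulting array: [-58, -43, 23, -4, -33, 39, 32, 6, 50, 21, -25]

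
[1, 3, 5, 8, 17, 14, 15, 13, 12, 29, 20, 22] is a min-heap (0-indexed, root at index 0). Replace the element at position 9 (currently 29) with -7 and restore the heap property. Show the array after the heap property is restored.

[-7, 1, 5, 8, 3, 14, 15, 13, 12, 17, 20, 22]

set index 9 from 29 to -7 → [1, 3, 5, 8, 17, 14, 15, 13, 12, -7, 20, 22]
-7 < parent 17 at index 4, swap → [1, 3, 5, 8, -7, 14, 15, 13, 12, 17, 20, 22]
-7 < parent 3 at index 1, swap → [1, -7, 5, 8, 3, 14, 15, 13, 12, 17, 20, 22]
-7 < parent 1 at index 0, swap → [-7, 1, 5, 8, 3, 14, 15, 13, 12, 17, 20, 22]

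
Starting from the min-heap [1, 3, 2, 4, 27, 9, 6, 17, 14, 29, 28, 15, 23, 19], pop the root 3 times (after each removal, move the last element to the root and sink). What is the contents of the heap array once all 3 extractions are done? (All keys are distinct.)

[4, 14, 6, 15, 27, 9, 19, 17, 23, 29, 28]

extract-min #1 returns 1:
  remove root 1; move last element 19 to root → [19, 3, 2, 4, 27, 9, 6, 17, 14, 29, 28, 15, 23]
  19 vs smaller child 2 at index 2, swap → [2, 3, 19, 4, 27, 9, 6, 17, 14, 29, 28, 15, 23]
  19 vs smaller child 6 at index 6, swap → [2, 3, 6, 4, 27, 9, 19, 17, 14, 29, 28, 15, 23]
extract-min #2 returns 2:
  remove root 2; move last element 23 to root → [23, 3, 6, 4, 27, 9, 19, 17, 14, 29, 28, 15]
  23 vs smaller child 3 at index 1, swap → [3, 23, 6, 4, 27, 9, 19, 17, 14, 29, 28, 15]
  23 vs smaller child 4 at index 3, swap → [3, 4, 6, 23, 27, 9, 19, 17, 14, 29, 28, 15]
  23 vs smaller child 14 at index 8, swap → [3, 4, 6, 14, 27, 9, 19, 17, 23, 29, 28, 15]
extract-min #3 returns 3:
  remove root 3; move last element 15 to root → [15, 4, 6, 14, 27, 9, 19, 17, 23, 29, 28]
  15 vs smaller child 4 at index 1, swap → [4, 15, 6, 14, 27, 9, 19, 17, 23, 29, 28]
  15 vs smaller child 14 at index 3, swap → [4, 14, 6, 15, 27, 9, 19, 17, 23, 29, 28]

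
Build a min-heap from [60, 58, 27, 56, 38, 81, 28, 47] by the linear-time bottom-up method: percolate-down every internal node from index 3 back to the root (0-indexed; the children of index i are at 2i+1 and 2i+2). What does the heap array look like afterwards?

[27, 38, 28, 47, 58, 81, 60, 56]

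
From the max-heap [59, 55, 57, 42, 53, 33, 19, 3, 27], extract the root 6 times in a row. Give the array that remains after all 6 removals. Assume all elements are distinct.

extract-max #1 returns 59:
  remove root 59; move last element 27 to root → [27, 55, 57, 42, 53, 33, 19, 3]
  27 vs larger child 57 at index 2, swap → [57, 55, 27, 42, 53, 33, 19, 3]
  27 vs larger child 33 at index 5, swap → [57, 55, 33, 42, 53, 27, 19, 3]
extract-max #2 returns 57:
  remove root 57; move last element 3 to root → [3, 55, 33, 42, 53, 27, 19]
  3 vs larger child 55 at index 1, swap → [55, 3, 33, 42, 53, 27, 19]
  3 vs larger child 53 at index 4, swap → [55, 53, 33, 42, 3, 27, 19]
extract-max #3 returns 55:
  remove root 55; move last element 19 to root → [19, 53, 33, 42, 3, 27]
  19 vs larger child 53 at index 1, swap → [53, 19, 33, 42, 3, 27]
  19 vs larger child 42 at index 3, swap → [53, 42, 33, 19, 3, 27]
extract-max #4 returns 53:
  remove root 53; move last element 27 to root → [27, 42, 33, 19, 3]
  27 vs larger child 42 at index 1, swap → [42, 27, 33, 19, 3]
extract-max #5 returns 42:
  remove root 42; move last element 3 to root → [3, 27, 33, 19]
  3 vs larger child 33 at index 2, swap → [33, 27, 3, 19]
extract-max #6 returns 33:
  remove root 33; move last element 19 to root → [19, 27, 3]
  19 vs larger child 27 at index 1, swap → [27, 19, 3]

[27, 19, 3]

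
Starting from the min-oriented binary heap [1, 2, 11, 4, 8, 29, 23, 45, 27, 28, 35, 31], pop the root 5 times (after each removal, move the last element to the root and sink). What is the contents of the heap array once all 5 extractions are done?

extract-min #1 returns 1:
  remove root 1; move last element 31 to root → [31, 2, 11, 4, 8, 29, 23, 45, 27, 28, 35]
  31 vs smaller child 2 at index 1, swap → [2, 31, 11, 4, 8, 29, 23, 45, 27, 28, 35]
  31 vs smaller child 4 at index 3, swap → [2, 4, 11, 31, 8, 29, 23, 45, 27, 28, 35]
  31 vs smaller child 27 at index 8, swap → [2, 4, 11, 27, 8, 29, 23, 45, 31, 28, 35]
extract-min #2 returns 2:
  remove root 2; move last element 35 to root → [35, 4, 11, 27, 8, 29, 23, 45, 31, 28]
  35 vs smaller child 4 at index 1, swap → [4, 35, 11, 27, 8, 29, 23, 45, 31, 28]
  35 vs smaller child 8 at index 4, swap → [4, 8, 11, 27, 35, 29, 23, 45, 31, 28]
  35 vs only child 28 at index 9, swap → [4, 8, 11, 27, 28, 29, 23, 45, 31, 35]
extract-min #3 returns 4:
  remove root 4; move last element 35 to root → [35, 8, 11, 27, 28, 29, 23, 45, 31]
  35 vs smaller child 8 at index 1, swap → [8, 35, 11, 27, 28, 29, 23, 45, 31]
  35 vs smaller child 27 at index 3, swap → [8, 27, 11, 35, 28, 29, 23, 45, 31]
  35 vs smaller child 31 at index 8, swap → [8, 27, 11, 31, 28, 29, 23, 45, 35]
extract-min #4 returns 8:
  remove root 8; move last element 35 to root → [35, 27, 11, 31, 28, 29, 23, 45]
  35 vs smaller child 11 at index 2, swap → [11, 27, 35, 31, 28, 29, 23, 45]
  35 vs smaller child 23 at index 6, swap → [11, 27, 23, 31, 28, 29, 35, 45]
extract-min #5 returns 11:
  remove root 11; move last element 45 to root → [45, 27, 23, 31, 28, 29, 35]
  45 vs smaller child 23 at index 2, swap → [23, 27, 45, 31, 28, 29, 35]
  45 vs smaller child 29 at index 5, swap → [23, 27, 29, 31, 28, 45, 35]

[23, 27, 29, 31, 28, 45, 35]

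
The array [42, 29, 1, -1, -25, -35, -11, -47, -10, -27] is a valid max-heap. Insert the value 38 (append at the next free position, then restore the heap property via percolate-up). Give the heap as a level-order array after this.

[42, 38, 1, -1, 29, -35, -11, -47, -10, -27, -25]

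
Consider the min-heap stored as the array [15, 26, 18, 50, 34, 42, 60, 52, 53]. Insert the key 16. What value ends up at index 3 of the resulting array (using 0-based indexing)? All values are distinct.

append 16 at index 9 → [15, 26, 18, 50, 34, 42, 60, 52, 53, 16]
16 < parent 34 at index 4, swap → [15, 26, 18, 50, 16, 42, 60, 52, 53, 34]
16 < parent 26 at index 1, swap → [15, 16, 18, 50, 26, 42, 60, 52, 53, 34]
resulting array: [15, 16, 18, 50, 26, 42, 60, 52, 53, 34]

50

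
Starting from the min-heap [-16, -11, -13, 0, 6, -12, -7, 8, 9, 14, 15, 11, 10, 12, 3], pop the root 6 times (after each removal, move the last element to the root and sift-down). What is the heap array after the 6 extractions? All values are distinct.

extract-min #1 returns -16:
  remove root -16; move last element 3 to root → [3, -11, -13, 0, 6, -12, -7, 8, 9, 14, 15, 11, 10, 12]
  3 vs smaller child -13 at index 2, swap → [-13, -11, 3, 0, 6, -12, -7, 8, 9, 14, 15, 11, 10, 12]
  3 vs smaller child -12 at index 5, swap → [-13, -11, -12, 0, 6, 3, -7, 8, 9, 14, 15, 11, 10, 12]
extract-min #2 returns -13:
  remove root -13; move last element 12 to root → [12, -11, -12, 0, 6, 3, -7, 8, 9, 14, 15, 11, 10]
  12 vs smaller child -12 at index 2, swap → [-12, -11, 12, 0, 6, 3, -7, 8, 9, 14, 15, 11, 10]
  12 vs smaller child -7 at index 6, swap → [-12, -11, -7, 0, 6, 3, 12, 8, 9, 14, 15, 11, 10]
extract-min #3 returns -12:
  remove root -12; move last element 10 to root → [10, -11, -7, 0, 6, 3, 12, 8, 9, 14, 15, 11]
  10 vs smaller child -11 at index 1, swap → [-11, 10, -7, 0, 6, 3, 12, 8, 9, 14, 15, 11]
  10 vs smaller child 0 at index 3, swap → [-11, 0, -7, 10, 6, 3, 12, 8, 9, 14, 15, 11]
  10 vs smaller child 8 at index 7, swap → [-11, 0, -7, 8, 6, 3, 12, 10, 9, 14, 15, 11]
extract-min #4 returns -11:
  remove root -11; move last element 11 to root → [11, 0, -7, 8, 6, 3, 12, 10, 9, 14, 15]
  11 vs smaller child -7 at index 2, swap → [-7, 0, 11, 8, 6, 3, 12, 10, 9, 14, 15]
  11 vs smaller child 3 at index 5, swap → [-7, 0, 3, 8, 6, 11, 12, 10, 9, 14, 15]
extract-min #5 returns -7:
  remove root -7; move last element 15 to root → [15, 0, 3, 8, 6, 11, 12, 10, 9, 14]
  15 vs smaller child 0 at index 1, swap → [0, 15, 3, 8, 6, 11, 12, 10, 9, 14]
  15 vs smaller child 6 at index 4, swap → [0, 6, 3, 8, 15, 11, 12, 10, 9, 14]
  15 vs only child 14 at index 9, swap → [0, 6, 3, 8, 14, 11, 12, 10, 9, 15]
extract-min #6 returns 0:
  remove root 0; move last element 15 to root → [15, 6, 3, 8, 14, 11, 12, 10, 9]
  15 vs smaller child 3 at index 2, swap → [3, 6, 15, 8, 14, 11, 12, 10, 9]
  15 vs smaller child 11 at index 5, swap → [3, 6, 11, 8, 14, 15, 12, 10, 9]

[3, 6, 11, 8, 14, 15, 12, 10, 9]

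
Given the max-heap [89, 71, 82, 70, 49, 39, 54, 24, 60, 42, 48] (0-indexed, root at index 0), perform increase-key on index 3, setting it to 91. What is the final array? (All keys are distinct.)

[91, 89, 82, 71, 49, 39, 54, 24, 60, 42, 48]

set index 3 from 70 to 91 → [89, 71, 82, 91, 49, 39, 54, 24, 60, 42, 48]
91 > parent 71 at index 1, swap → [89, 91, 82, 71, 49, 39, 54, 24, 60, 42, 48]
91 > parent 89 at index 0, swap → [91, 89, 82, 71, 49, 39, 54, 24, 60, 42, 48]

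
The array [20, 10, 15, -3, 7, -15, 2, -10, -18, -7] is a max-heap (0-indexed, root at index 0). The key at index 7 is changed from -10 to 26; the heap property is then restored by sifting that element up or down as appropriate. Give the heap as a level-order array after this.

[26, 20, 15, 10, 7, -15, 2, -3, -18, -7]

set index 7 from -10 to 26 → [20, 10, 15, -3, 7, -15, 2, 26, -18, -7]
26 > parent -3 at index 3, swap → [20, 10, 15, 26, 7, -15, 2, -3, -18, -7]
26 > parent 10 at index 1, swap → [20, 26, 15, 10, 7, -15, 2, -3, -18, -7]
26 > parent 20 at index 0, swap → [26, 20, 15, 10, 7, -15, 2, -3, -18, -7]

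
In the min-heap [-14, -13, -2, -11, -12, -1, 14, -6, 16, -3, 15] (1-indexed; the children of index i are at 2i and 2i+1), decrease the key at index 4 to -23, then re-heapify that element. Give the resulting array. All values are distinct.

set index 4 from -11 to -23 → [-14, -13, -2, -23, -12, -1, 14, -6, 16, -3, 15]
-23 < parent -13 at index 2, swap → [-14, -23, -2, -13, -12, -1, 14, -6, 16, -3, 15]
-23 < parent -14 at index 1, swap → [-23, -14, -2, -13, -12, -1, 14, -6, 16, -3, 15]

[-23, -14, -2, -13, -12, -1, 14, -6, 16, -3, 15]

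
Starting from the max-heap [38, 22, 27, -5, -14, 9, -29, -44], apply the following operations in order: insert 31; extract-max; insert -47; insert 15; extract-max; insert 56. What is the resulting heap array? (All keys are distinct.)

[56, 27, 9, -5, 22, -14, -29, -44, -47, 15]

insert 31:
  append 31 at index 8 → [38, 22, 27, -5, -14, 9, -29, -44, 31]
  31 > parent -5 at index 3, swap → [38, 22, 27, 31, -14, 9, -29, -44, -5]
  31 > parent 22 at index 1, swap → [38, 31, 27, 22, -14, 9, -29, -44, -5]
extract-max → returns 38:
  remove root 38; move last element -5 to root → [-5, 31, 27, 22, -14, 9, -29, -44]
  -5 vs larger child 31 at index 1, swap → [31, -5, 27, 22, -14, 9, -29, -44]
  -5 vs larger child 22 at index 3, swap → [31, 22, 27, -5, -14, 9, -29, -44]
insert -47:
  append -47 at index 8 → [31, 22, 27, -5, -14, 9, -29, -44, -47] (no swap needed)
insert 15:
  append 15 at index 9 → [31, 22, 27, -5, -14, 9, -29, -44, -47, 15]
  15 > parent -14 at index 4, swap → [31, 22, 27, -5, 15, 9, -29, -44, -47, -14]
extract-max → returns 31:
  remove root 31; move last element -14 to root → [-14, 22, 27, -5, 15, 9, -29, -44, -47]
  -14 vs larger child 27 at index 2, swap → [27, 22, -14, -5, 15, 9, -29, -44, -47]
  -14 vs larger child 9 at index 5, swap → [27, 22, 9, -5, 15, -14, -29, -44, -47]
insert 56:
  append 56 at index 9 → [27, 22, 9, -5, 15, -14, -29, -44, -47, 56]
  56 > parent 15 at index 4, swap → [27, 22, 9, -5, 56, -14, -29, -44, -47, 15]
  56 > parent 22 at index 1, swap → [27, 56, 9, -5, 22, -14, -29, -44, -47, 15]
  56 > parent 27 at index 0, swap → [56, 27, 9, -5, 22, -14, -29, -44, -47, 15]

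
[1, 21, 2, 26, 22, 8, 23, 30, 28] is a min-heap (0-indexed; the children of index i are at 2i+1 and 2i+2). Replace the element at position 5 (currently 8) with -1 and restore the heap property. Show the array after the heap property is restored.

[-1, 21, 1, 26, 22, 2, 23, 30, 28]

set index 5 from 8 to -1 → [1, 21, 2, 26, 22, -1, 23, 30, 28]
-1 < parent 2 at index 2, swap → [1, 21, -1, 26, 22, 2, 23, 30, 28]
-1 < parent 1 at index 0, swap → [-1, 21, 1, 26, 22, 2, 23, 30, 28]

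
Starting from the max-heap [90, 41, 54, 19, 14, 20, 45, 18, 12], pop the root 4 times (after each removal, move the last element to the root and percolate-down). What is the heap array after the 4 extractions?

[20, 19, 18, 12, 14]

extract-max #1 returns 90:
  remove root 90; move last element 12 to root → [12, 41, 54, 19, 14, 20, 45, 18]
  12 vs larger child 54 at index 2, swap → [54, 41, 12, 19, 14, 20, 45, 18]
  12 vs larger child 45 at index 6, swap → [54, 41, 45, 19, 14, 20, 12, 18]
extract-max #2 returns 54:
  remove root 54; move last element 18 to root → [18, 41, 45, 19, 14, 20, 12]
  18 vs larger child 45 at index 2, swap → [45, 41, 18, 19, 14, 20, 12]
  18 vs larger child 20 at index 5, swap → [45, 41, 20, 19, 14, 18, 12]
extract-max #3 returns 45:
  remove root 45; move last element 12 to root → [12, 41, 20, 19, 14, 18]
  12 vs larger child 41 at index 1, swap → [41, 12, 20, 19, 14, 18]
  12 vs larger child 19 at index 3, swap → [41, 19, 20, 12, 14, 18]
extract-max #4 returns 41:
  remove root 41; move last element 18 to root → [18, 19, 20, 12, 14]
  18 vs larger child 20 at index 2, swap → [20, 19, 18, 12, 14]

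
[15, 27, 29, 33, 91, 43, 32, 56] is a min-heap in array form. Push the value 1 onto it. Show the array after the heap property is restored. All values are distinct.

append 1 at index 8 → [15, 27, 29, 33, 91, 43, 32, 56, 1]
1 < parent 33 at index 3, swap → [15, 27, 29, 1, 91, 43, 32, 56, 33]
1 < parent 27 at index 1, swap → [15, 1, 29, 27, 91, 43, 32, 56, 33]
1 < parent 15 at index 0, swap → [1, 15, 29, 27, 91, 43, 32, 56, 33]

[1, 15, 29, 27, 91, 43, 32, 56, 33]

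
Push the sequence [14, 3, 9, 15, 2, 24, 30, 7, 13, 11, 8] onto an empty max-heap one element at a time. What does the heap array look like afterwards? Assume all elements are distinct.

Insert 14:
  append 14 at index 0 → [14] (no swap needed)
Insert 3:
  append 3 at index 1 → [14, 3] (no swap needed)
Insert 9:
  append 9 at index 2 → [14, 3, 9] (no swap needed)
Insert 15:
  append 15 at index 3 → [14, 3, 9, 15]
  15 > parent 3 at index 1, swap → [14, 15, 9, 3]
  15 > parent 14 at index 0, swap → [15, 14, 9, 3]
Insert 2:
  append 2 at index 4 → [15, 14, 9, 3, 2] (no swap needed)
Insert 24:
  append 24 at index 5 → [15, 14, 9, 3, 2, 24]
  24 > parent 9 at index 2, swap → [15, 14, 24, 3, 2, 9]
  24 > parent 15 at index 0, swap → [24, 14, 15, 3, 2, 9]
Insert 30:
  append 30 at index 6 → [24, 14, 15, 3, 2, 9, 30]
  30 > parent 15 at index 2, swap → [24, 14, 30, 3, 2, 9, 15]
  30 > parent 24 at index 0, swap → [30, 14, 24, 3, 2, 9, 15]
Insert 7:
  append 7 at index 7 → [30, 14, 24, 3, 2, 9, 15, 7]
  7 > parent 3 at index 3, swap → [30, 14, 24, 7, 2, 9, 15, 3]
Insert 13:
  append 13 at index 8 → [30, 14, 24, 7, 2, 9, 15, 3, 13]
  13 > parent 7 at index 3, swap → [30, 14, 24, 13, 2, 9, 15, 3, 7]
Insert 11:
  append 11 at index 9 → [30, 14, 24, 13, 2, 9, 15, 3, 7, 11]
  11 > parent 2 at index 4, swap → [30, 14, 24, 13, 11, 9, 15, 3, 7, 2]
Insert 8:
  append 8 at index 10 → [30, 14, 24, 13, 11, 9, 15, 3, 7, 2, 8] (no swap needed)

[30, 14, 24, 13, 11, 9, 15, 3, 7, 2, 8]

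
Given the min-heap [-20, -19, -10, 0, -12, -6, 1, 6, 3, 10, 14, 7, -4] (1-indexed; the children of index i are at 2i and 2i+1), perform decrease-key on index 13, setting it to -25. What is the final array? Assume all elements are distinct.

set index 13 from -4 to -25 → [-20, -19, -10, 0, -12, -6, 1, 6, 3, 10, 14, 7, -25]
-25 < parent -6 at index 6, swap → [-20, -19, -10, 0, -12, -25, 1, 6, 3, 10, 14, 7, -6]
-25 < parent -10 at index 3, swap → [-20, -19, -25, 0, -12, -10, 1, 6, 3, 10, 14, 7, -6]
-25 < parent -20 at index 1, swap → [-25, -19, -20, 0, -12, -10, 1, 6, 3, 10, 14, 7, -6]

[-25, -19, -20, 0, -12, -10, 1, 6, 3, 10, 14, 7, -6]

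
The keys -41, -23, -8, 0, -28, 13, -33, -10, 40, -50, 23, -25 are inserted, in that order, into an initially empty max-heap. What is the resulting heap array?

[40, 23, 0, -8, 13, -23, -33, -41, -10, -50, -28, -25]

Insert -41:
  append -41 at index 0 → [-41] (no swap needed)
Insert -23:
  append -23 at index 1 → [-41, -23]
  -23 > parent -41 at index 0, swap → [-23, -41]
Insert -8:
  append -8 at index 2 → [-23, -41, -8]
  -8 > parent -23 at index 0, swap → [-8, -41, -23]
Insert 0:
  append 0 at index 3 → [-8, -41, -23, 0]
  0 > parent -41 at index 1, swap → [-8, 0, -23, -41]
  0 > parent -8 at index 0, swap → [0, -8, -23, -41]
Insert -28:
  append -28 at index 4 → [0, -8, -23, -41, -28] (no swap needed)
Insert 13:
  append 13 at index 5 → [0, -8, -23, -41, -28, 13]
  13 > parent -23 at index 2, swap → [0, -8, 13, -41, -28, -23]
  13 > parent 0 at index 0, swap → [13, -8, 0, -41, -28, -23]
Insert -33:
  append -33 at index 6 → [13, -8, 0, -41, -28, -23, -33] (no swap needed)
Insert -10:
  append -10 at index 7 → [13, -8, 0, -41, -28, -23, -33, -10]
  -10 > parent -41 at index 3, swap → [13, -8, 0, -10, -28, -23, -33, -41]
Insert 40:
  append 40 at index 8 → [13, -8, 0, -10, -28, -23, -33, -41, 40]
  40 > parent -10 at index 3, swap → [13, -8, 0, 40, -28, -23, -33, -41, -10]
  40 > parent -8 at index 1, swap → [13, 40, 0, -8, -28, -23, -33, -41, -10]
  40 > parent 13 at index 0, swap → [40, 13, 0, -8, -28, -23, -33, -41, -10]
Insert -50:
  append -50 at index 9 → [40, 13, 0, -8, -28, -23, -33, -41, -10, -50] (no swap needed)
Insert 23:
  append 23 at index 10 → [40, 13, 0, -8, -28, -23, -33, -41, -10, -50, 23]
  23 > parent -28 at index 4, swap → [40, 13, 0, -8, 23, -23, -33, -41, -10, -50, -28]
  23 > parent 13 at index 1, swap → [40, 23, 0, -8, 13, -23, -33, -41, -10, -50, -28]
Insert -25:
  append -25 at index 11 → [40, 23, 0, -8, 13, -23, -33, -41, -10, -50, -28, -25] (no swap needed)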